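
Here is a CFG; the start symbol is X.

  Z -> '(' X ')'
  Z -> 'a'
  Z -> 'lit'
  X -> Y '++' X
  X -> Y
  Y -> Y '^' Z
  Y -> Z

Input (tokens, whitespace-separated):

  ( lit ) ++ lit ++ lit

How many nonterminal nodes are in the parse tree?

12

[X [Y [Z ( [X [Y [Z lit]]] )]] ++ [X [Y [Z lit]] ++ [X [Y [Z lit]]]]]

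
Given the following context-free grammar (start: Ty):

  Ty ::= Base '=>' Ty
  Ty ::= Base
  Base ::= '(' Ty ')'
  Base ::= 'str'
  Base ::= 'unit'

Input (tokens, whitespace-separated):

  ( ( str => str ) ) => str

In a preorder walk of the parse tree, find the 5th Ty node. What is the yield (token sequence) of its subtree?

[Ty [Base ( [Ty [Base ( [Ty [Base str] => [Ty [Base str]]] )]] )] => [Ty [Base str]]]

str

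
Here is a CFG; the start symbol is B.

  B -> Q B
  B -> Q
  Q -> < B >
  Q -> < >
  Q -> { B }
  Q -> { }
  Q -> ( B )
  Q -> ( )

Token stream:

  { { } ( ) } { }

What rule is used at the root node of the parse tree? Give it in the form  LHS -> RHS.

[B [Q { [B [Q { }] [B [Q ( )]]] }] [B [Q { }]]]

B -> Q B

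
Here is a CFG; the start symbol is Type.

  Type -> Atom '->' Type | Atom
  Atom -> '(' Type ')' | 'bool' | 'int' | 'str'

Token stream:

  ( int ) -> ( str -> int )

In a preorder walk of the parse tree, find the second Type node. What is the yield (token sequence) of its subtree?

[Type [Atom ( [Type [Atom int]] )] -> [Type [Atom ( [Type [Atom str] -> [Type [Atom int]]] )]]]

int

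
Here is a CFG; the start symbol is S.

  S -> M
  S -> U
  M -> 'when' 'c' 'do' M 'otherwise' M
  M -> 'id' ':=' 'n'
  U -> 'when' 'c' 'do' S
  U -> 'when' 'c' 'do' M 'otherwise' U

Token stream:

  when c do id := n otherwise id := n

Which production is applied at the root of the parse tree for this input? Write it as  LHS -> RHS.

[S [M when c do [M id := n] otherwise [M id := n]]]

S -> M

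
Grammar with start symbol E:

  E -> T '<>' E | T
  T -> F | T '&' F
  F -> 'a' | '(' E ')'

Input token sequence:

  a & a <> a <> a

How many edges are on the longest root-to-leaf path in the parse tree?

5

[E [T [T [F a]] & [F a]] <> [E [T [F a]] <> [E [T [F a]]]]]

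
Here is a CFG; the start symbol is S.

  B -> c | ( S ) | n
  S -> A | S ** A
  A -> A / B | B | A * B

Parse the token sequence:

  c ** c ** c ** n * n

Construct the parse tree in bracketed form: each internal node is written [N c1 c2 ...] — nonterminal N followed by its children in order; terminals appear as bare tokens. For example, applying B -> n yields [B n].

S
S ** A
S ** A ** A
S ** A ** A ** A
A ** A ** A ** A
B ** A ** A ** A
c ** A ** A ** A
c ** B ** A ** A
c ** c ** A ** A
c ** c ** B ** A
c ** c ** c ** A
c ** c ** c ** A * B
c ** c ** c ** B * B
c ** c ** c ** n * B
c ** c ** c ** n * n

[S [S [S [S [A [B c]]] ** [A [B c]]] ** [A [B c]]] ** [A [A [B n]] * [B n]]]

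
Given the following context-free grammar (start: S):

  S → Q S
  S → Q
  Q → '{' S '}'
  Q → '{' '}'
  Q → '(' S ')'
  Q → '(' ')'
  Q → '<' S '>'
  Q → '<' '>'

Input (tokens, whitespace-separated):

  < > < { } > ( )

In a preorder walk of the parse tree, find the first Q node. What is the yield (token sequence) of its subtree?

< >

[S [Q < >] [S [Q < [S [Q { }]] >] [S [Q ( )]]]]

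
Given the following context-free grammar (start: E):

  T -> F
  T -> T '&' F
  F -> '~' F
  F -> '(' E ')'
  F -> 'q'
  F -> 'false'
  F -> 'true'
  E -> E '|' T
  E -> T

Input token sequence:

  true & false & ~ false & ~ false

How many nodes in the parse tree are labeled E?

[E [T [T [T [T [F true]] & [F false]] & [F ~ [F false]]] & [F ~ [F false]]]]

1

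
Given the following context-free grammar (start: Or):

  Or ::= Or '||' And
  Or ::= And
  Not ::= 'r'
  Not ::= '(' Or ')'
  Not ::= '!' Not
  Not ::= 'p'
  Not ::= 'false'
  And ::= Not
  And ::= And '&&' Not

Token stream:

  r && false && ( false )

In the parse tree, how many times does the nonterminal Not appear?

[Or [And [And [And [Not r]] && [Not false]] && [Not ( [Or [And [Not false]]] )]]]

4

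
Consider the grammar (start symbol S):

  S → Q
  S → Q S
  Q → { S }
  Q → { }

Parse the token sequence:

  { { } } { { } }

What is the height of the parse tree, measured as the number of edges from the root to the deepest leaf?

[S [Q { [S [Q { }]] }] [S [Q { [S [Q { }]] }]]]

5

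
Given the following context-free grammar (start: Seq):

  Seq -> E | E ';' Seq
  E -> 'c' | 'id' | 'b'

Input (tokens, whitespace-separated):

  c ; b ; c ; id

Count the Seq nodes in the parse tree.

4

[Seq [E c] ; [Seq [E b] ; [Seq [E c] ; [Seq [E id]]]]]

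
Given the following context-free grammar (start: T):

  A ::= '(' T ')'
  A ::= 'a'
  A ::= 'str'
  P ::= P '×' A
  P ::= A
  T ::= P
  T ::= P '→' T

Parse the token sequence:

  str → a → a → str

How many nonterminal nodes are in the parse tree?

[T [P [A str]] → [T [P [A a]] → [T [P [A a]] → [T [P [A str]]]]]]

12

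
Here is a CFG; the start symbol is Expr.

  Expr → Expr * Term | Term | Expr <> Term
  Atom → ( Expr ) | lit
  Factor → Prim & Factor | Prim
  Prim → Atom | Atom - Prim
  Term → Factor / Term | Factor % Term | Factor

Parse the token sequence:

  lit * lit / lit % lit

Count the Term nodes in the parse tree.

4

[Expr [Expr [Term [Factor [Prim [Atom lit]]]]] * [Term [Factor [Prim [Atom lit]]] / [Term [Factor [Prim [Atom lit]]] % [Term [Factor [Prim [Atom lit]]]]]]]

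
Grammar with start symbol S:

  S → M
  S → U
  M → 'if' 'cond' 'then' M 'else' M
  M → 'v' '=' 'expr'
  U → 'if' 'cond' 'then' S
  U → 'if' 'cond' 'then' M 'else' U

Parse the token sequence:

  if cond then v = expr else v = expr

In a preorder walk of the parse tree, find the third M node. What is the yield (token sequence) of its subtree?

v = expr

[S [M if cond then [M v = expr] else [M v = expr]]]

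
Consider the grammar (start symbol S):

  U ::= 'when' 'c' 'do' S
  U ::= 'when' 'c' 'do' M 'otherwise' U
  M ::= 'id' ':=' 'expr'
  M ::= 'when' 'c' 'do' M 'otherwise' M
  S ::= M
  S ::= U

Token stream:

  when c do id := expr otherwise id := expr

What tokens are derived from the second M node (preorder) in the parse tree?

id := expr

[S [M when c do [M id := expr] otherwise [M id := expr]]]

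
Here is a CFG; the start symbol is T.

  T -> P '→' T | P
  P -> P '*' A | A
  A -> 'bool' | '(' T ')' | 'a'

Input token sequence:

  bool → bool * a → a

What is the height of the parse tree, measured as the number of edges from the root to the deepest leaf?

[T [P [A bool]] → [T [P [P [A bool]] * [A a]] → [T [P [A a]]]]]

5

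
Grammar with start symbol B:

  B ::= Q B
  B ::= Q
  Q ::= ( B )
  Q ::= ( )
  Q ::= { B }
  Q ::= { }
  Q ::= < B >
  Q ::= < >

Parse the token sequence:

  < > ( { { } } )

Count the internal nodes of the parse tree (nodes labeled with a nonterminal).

8

[B [Q < >] [B [Q ( [B [Q { [B [Q { }]] }]] )]]]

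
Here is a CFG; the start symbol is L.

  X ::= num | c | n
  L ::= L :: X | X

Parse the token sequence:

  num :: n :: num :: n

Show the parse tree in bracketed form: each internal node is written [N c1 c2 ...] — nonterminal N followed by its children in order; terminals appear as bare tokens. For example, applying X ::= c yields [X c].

L
L :: X
L :: X :: X
L :: X :: X :: X
X :: X :: X :: X
num :: X :: X :: X
num :: n :: X :: X
num :: n :: num :: X
num :: n :: num :: n

[L [L [L [L [X num]] :: [X n]] :: [X num]] :: [X n]]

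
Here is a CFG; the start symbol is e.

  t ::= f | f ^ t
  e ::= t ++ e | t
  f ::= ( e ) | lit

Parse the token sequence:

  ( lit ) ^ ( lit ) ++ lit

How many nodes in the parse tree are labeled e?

4

[e [t [f ( [e [t [f lit]]] )] ^ [t [f ( [e [t [f lit]]] )]]] ++ [e [t [f lit]]]]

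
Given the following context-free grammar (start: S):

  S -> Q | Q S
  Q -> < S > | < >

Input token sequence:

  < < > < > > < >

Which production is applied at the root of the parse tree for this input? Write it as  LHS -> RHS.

[S [Q < [S [Q < >] [S [Q < >]]] >] [S [Q < >]]]

S -> Q S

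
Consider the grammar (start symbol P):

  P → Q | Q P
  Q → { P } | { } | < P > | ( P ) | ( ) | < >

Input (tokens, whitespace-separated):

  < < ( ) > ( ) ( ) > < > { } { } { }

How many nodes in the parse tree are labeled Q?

9

[P [Q < [P [Q < [P [Q ( )]] >] [P [Q ( )] [P [Q ( )]]]] >] [P [Q < >] [P [Q { }] [P [Q { }] [P [Q { }]]]]]]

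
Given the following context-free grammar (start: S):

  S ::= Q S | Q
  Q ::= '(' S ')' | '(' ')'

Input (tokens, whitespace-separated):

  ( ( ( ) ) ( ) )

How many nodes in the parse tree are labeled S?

4

[S [Q ( [S [Q ( [S [Q ( )]] )] [S [Q ( )]]] )]]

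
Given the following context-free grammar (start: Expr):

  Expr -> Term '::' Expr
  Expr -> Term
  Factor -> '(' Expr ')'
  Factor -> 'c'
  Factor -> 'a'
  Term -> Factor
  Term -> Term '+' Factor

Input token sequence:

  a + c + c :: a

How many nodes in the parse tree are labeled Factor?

4

[Expr [Term [Term [Term [Factor a]] + [Factor c]] + [Factor c]] :: [Expr [Term [Factor a]]]]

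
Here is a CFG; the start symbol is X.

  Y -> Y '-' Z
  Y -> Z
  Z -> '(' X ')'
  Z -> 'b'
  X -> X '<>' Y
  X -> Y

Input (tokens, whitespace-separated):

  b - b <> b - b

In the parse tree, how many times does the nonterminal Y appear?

4

[X [X [Y [Y [Z b]] - [Z b]]] <> [Y [Y [Z b]] - [Z b]]]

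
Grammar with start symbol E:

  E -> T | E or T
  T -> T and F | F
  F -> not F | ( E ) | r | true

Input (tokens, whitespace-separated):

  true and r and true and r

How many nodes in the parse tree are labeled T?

[E [T [T [T [T [F true]] and [F r]] and [F true]] and [F r]]]

4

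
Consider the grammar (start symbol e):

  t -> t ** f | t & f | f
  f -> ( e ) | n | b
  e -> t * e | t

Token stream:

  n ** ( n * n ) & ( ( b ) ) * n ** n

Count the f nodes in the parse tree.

[e [t [t [t [f n]] ** [f ( [e [t [f n]] * [e [t [f n]]]] )]] & [f ( [e [t [f ( [e [t [f b]]] )]]] )]] * [e [t [t [f n]] ** [f n]]]]

9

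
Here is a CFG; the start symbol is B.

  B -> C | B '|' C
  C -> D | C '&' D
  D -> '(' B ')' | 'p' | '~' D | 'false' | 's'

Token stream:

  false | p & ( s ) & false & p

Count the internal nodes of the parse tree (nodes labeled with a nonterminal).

[B [B [C [D false]]] | [C [C [C [C [D p]] & [D ( [B [C [D s]]] )]] & [D false]] & [D p]]]

15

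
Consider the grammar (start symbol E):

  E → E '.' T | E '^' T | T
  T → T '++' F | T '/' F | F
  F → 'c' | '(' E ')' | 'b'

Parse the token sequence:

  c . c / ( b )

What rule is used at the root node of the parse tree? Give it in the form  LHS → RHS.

[E [E [T [F c]]] . [T [T [F c]] / [F ( [E [T [F b]]] )]]]

E → E '.' T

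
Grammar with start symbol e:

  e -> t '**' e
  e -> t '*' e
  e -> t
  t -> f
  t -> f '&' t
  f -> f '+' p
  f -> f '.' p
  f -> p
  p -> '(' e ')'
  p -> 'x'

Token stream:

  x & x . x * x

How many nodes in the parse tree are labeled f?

[e [t [f [p x]] & [t [f [f [p x]] . [p x]]]] * [e [t [f [p x]]]]]

4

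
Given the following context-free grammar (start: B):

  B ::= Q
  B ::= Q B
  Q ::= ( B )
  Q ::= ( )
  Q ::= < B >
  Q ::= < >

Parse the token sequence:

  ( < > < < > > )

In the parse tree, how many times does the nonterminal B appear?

[B [Q ( [B [Q < >] [B [Q < [B [Q < >]] >]]] )]]

4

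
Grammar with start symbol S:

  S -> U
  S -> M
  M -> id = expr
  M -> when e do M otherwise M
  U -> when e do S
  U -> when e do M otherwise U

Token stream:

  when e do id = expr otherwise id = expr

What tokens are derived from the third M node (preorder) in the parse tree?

[S [M when e do [M id = expr] otherwise [M id = expr]]]

id = expr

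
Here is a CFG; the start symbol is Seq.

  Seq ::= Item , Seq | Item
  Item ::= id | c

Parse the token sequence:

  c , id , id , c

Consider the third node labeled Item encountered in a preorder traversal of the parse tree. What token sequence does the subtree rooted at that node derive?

id

[Seq [Item c] , [Seq [Item id] , [Seq [Item id] , [Seq [Item c]]]]]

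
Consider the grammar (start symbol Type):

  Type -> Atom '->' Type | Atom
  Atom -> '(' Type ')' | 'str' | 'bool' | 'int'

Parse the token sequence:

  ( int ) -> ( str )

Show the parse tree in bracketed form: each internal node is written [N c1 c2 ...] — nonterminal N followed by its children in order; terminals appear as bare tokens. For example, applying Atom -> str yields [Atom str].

Type
Atom -> Type
( Type ) -> Type
( Atom ) -> Type
( int ) -> Type
( int ) -> Atom
( int ) -> ( Type )
( int ) -> ( Atom )
( int ) -> ( str )

[Type [Atom ( [Type [Atom int]] )] -> [Type [Atom ( [Type [Atom str]] )]]]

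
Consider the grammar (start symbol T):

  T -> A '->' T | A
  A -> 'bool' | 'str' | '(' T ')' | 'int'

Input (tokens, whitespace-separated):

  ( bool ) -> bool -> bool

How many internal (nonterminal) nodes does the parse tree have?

8

[T [A ( [T [A bool]] )] -> [T [A bool] -> [T [A bool]]]]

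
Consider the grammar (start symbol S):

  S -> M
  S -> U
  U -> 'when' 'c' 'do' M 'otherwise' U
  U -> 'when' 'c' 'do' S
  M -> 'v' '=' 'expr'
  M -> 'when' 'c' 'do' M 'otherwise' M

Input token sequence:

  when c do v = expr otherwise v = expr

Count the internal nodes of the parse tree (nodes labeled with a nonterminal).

4

[S [M when c do [M v = expr] otherwise [M v = expr]]]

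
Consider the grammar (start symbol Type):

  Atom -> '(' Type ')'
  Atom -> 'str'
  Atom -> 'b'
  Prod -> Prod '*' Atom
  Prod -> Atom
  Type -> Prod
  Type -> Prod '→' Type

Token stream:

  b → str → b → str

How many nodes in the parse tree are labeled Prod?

[Type [Prod [Atom b]] → [Type [Prod [Atom str]] → [Type [Prod [Atom b]] → [Type [Prod [Atom str]]]]]]

4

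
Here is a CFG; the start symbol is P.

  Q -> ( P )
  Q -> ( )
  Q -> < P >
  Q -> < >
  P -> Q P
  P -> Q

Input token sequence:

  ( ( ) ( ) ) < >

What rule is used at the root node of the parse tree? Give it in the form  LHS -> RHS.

P -> Q P

[P [Q ( [P [Q ( )] [P [Q ( )]]] )] [P [Q < >]]]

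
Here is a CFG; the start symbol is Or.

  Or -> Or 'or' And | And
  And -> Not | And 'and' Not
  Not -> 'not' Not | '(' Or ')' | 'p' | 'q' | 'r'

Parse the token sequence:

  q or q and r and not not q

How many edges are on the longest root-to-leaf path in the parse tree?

[Or [Or [And [Not q]]] or [And [And [And [Not q]] and [Not r]] and [Not not [Not not [Not q]]]]]

5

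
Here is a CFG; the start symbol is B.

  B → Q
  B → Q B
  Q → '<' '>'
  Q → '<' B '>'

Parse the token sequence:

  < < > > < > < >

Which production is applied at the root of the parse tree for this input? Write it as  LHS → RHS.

B → Q B

[B [Q < [B [Q < >]] >] [B [Q < >] [B [Q < >]]]]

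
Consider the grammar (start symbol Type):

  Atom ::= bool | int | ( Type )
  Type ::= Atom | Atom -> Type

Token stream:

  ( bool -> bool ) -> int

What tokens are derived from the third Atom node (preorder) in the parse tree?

[Type [Atom ( [Type [Atom bool] -> [Type [Atom bool]]] )] -> [Type [Atom int]]]

bool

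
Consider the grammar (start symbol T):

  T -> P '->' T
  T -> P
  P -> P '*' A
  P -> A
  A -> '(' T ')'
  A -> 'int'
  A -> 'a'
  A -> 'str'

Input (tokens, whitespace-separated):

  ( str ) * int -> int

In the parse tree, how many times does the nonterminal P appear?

4

[T [P [P [A ( [T [P [A str]]] )]] * [A int]] -> [T [P [A int]]]]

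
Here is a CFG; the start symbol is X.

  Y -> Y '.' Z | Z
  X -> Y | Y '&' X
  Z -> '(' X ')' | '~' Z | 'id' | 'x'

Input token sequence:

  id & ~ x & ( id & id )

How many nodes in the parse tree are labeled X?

5

[X [Y [Z id]] & [X [Y [Z ~ [Z x]]] & [X [Y [Z ( [X [Y [Z id]] & [X [Y [Z id]]]] )]]]]]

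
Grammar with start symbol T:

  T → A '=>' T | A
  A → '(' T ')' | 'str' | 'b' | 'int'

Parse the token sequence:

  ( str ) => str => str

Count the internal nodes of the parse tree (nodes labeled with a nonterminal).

8

[T [A ( [T [A str]] )] => [T [A str] => [T [A str]]]]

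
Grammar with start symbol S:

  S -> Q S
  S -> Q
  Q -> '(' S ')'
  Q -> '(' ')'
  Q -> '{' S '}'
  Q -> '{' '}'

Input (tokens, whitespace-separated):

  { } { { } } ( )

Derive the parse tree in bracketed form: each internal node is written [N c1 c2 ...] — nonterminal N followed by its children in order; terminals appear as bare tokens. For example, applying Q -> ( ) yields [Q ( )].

[S [Q { }] [S [Q { [S [Q { }]] }] [S [Q ( )]]]]

S
Q S
{ } S
{ } Q S
{ } { S } S
{ } { Q } S
{ } { { } } S
{ } { { } } Q
{ } { { } } ( )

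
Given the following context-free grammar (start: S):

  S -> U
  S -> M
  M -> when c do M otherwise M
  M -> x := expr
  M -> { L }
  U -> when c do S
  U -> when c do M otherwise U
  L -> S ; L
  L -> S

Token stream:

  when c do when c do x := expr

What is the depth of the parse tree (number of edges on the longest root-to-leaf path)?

[S [U when c do [S [U when c do [S [M x := expr]]]]]]

6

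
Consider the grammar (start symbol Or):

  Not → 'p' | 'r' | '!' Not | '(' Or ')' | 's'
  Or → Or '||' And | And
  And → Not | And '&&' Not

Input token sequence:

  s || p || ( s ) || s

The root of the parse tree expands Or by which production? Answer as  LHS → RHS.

[Or [Or [Or [Or [And [Not s]]] || [And [Not p]]] || [And [Not ( [Or [And [Not s]]] )]]] || [And [Not s]]]

Or → Or '||' And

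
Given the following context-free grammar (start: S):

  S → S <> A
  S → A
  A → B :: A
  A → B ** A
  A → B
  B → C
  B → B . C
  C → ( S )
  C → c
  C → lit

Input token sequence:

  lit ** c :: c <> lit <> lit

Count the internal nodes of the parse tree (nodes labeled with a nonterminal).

[S [S [S [A [B [C lit]] ** [A [B [C c]] :: [A [B [C c]]]]]] <> [A [B [C lit]]]] <> [A [B [C lit]]]]

18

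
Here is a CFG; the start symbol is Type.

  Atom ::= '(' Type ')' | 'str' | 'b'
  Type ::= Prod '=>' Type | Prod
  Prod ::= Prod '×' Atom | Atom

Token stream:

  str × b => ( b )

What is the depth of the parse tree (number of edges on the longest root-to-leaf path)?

[Type [Prod [Prod [Atom str]] × [Atom b]] => [Type [Prod [Atom ( [Type [Prod [Atom b]]] )]]]]

7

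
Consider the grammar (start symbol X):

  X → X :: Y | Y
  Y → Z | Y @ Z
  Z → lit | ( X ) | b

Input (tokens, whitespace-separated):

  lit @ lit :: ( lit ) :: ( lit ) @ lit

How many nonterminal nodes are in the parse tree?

19

[X [X [X [Y [Y [Z lit]] @ [Z lit]]] :: [Y [Z ( [X [Y [Z lit]]] )]]] :: [Y [Y [Z ( [X [Y [Z lit]]] )]] @ [Z lit]]]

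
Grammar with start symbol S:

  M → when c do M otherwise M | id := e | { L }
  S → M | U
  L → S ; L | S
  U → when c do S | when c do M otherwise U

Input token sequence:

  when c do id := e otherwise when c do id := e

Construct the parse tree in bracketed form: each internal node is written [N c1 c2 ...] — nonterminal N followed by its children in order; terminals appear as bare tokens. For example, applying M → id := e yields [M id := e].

[S [U when c do [M id := e] otherwise [U when c do [S [M id := e]]]]]

S
U
when c do M otherwise U
when c do id := e otherwise U
when c do id := e otherwise when c do S
when c do id := e otherwise when c do M
when c do id := e otherwise when c do id := e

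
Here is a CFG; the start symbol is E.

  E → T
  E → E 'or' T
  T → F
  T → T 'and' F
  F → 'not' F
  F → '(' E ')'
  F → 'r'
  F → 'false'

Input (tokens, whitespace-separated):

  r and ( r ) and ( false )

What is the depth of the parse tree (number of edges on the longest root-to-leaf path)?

[E [T [T [T [F r]] and [F ( [E [T [F r]]] )]] and [F ( [E [T [F false]]] )]]]

7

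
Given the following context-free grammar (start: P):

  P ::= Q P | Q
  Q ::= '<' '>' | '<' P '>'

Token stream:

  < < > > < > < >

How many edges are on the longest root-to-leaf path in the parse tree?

[P [Q < [P [Q < >]] >] [P [Q < >] [P [Q < >]]]]

4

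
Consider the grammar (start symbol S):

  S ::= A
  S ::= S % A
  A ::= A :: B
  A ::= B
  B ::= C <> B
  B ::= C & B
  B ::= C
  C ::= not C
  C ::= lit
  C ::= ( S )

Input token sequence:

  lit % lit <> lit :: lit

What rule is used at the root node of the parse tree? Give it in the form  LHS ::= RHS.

[S [S [A [B [C lit]]]] % [A [A [B [C lit] <> [B [C lit]]]] :: [B [C lit]]]]

S ::= S % A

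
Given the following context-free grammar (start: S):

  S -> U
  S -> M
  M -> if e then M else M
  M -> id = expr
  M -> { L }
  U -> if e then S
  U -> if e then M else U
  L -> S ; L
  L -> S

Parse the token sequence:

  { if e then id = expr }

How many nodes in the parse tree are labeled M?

2

[S [M { [L [S [U if e then [S [M id = expr]]]]] }]]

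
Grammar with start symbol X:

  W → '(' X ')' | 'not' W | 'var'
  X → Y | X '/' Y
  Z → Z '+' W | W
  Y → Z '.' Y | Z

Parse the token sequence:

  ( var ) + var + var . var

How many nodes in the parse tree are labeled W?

[X [Y [Z [Z [Z [W ( [X [Y [Z [W var]]]] )]] + [W var]] + [W var]] . [Y [Z [W var]]]]]

5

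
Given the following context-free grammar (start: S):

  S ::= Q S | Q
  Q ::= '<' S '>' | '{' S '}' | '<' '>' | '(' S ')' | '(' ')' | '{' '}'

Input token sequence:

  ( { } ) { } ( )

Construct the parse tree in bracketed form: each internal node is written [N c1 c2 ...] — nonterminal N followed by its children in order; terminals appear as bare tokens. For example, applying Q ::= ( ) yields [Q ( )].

[S [Q ( [S [Q { }]] )] [S [Q { }] [S [Q ( )]]]]

S
Q S
( S ) S
( Q ) S
( { } ) S
( { } ) Q S
( { } ) { } S
( { } ) { } Q
( { } ) { } ( )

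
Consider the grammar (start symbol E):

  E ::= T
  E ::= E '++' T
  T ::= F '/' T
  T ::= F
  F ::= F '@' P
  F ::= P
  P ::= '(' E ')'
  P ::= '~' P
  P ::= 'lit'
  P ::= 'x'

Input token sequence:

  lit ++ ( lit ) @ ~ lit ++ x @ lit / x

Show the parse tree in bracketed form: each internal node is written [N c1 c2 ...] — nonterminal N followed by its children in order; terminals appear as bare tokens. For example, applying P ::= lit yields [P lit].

[E [E [E [T [F [P lit]]]] ++ [T [F [F [P ( [E [T [F [P lit]]]] )]] @ [P ~ [P lit]]]]] ++ [T [F [F [P x]] @ [P lit]] / [T [F [P x]]]]]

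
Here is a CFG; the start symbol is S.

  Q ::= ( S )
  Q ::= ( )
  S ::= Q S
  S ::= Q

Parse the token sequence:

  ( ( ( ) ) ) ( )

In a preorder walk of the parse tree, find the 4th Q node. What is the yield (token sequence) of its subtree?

[S [Q ( [S [Q ( [S [Q ( )]] )]] )] [S [Q ( )]]]

( )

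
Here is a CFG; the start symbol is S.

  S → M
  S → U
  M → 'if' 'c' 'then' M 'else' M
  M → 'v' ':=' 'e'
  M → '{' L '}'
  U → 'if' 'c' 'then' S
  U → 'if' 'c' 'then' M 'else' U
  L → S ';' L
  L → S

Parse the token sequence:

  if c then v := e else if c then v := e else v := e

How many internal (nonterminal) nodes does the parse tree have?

6

[S [M if c then [M v := e] else [M if c then [M v := e] else [M v := e]]]]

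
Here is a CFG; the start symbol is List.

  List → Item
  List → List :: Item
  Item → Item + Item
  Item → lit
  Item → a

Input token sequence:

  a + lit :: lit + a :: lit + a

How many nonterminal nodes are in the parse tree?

[List [List [List [Item [Item a] + [Item lit]]] :: [Item [Item lit] + [Item a]]] :: [Item [Item lit] + [Item a]]]

12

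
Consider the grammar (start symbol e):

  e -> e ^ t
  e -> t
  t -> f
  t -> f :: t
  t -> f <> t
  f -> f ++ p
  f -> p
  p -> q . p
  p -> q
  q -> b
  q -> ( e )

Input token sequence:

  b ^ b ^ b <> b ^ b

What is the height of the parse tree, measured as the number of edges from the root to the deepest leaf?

8

[e [e [e [e [t [f [p [q b]]]]] ^ [t [f [p [q b]]]]] ^ [t [f [p [q b]]] <> [t [f [p [q b]]]]]] ^ [t [f [p [q b]]]]]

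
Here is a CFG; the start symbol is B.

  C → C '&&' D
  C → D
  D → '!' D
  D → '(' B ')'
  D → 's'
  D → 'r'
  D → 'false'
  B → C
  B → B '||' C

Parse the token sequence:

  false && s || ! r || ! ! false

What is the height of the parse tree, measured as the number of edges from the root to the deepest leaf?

[B [B [B [C [C [D false]] && [D s]]] || [C [D ! [D r]]]] || [C [D ! [D ! [D false]]]]]

6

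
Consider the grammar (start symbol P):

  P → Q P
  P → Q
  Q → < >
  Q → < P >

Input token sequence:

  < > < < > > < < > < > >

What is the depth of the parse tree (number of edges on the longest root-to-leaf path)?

7

[P [Q < >] [P [Q < [P [Q < >]] >] [P [Q < [P [Q < >] [P [Q < >]]] >]]]]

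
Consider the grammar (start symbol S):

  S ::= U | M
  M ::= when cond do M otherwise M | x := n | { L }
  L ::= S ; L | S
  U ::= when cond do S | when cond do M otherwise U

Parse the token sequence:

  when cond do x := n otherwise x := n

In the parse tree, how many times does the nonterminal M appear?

[S [M when cond do [M x := n] otherwise [M x := n]]]

3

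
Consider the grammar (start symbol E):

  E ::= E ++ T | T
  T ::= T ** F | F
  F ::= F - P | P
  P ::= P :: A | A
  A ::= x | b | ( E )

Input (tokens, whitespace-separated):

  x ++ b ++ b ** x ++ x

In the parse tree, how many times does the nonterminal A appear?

[E [E [E [E [T [F [P [A x]]]]] ++ [T [F [P [A b]]]]] ++ [T [T [F [P [A b]]]] ** [F [P [A x]]]]] ++ [T [F [P [A x]]]]]

5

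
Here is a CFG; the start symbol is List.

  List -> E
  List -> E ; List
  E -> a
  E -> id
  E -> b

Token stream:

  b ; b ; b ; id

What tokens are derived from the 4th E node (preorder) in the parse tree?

id

[List [E b] ; [List [E b] ; [List [E b] ; [List [E id]]]]]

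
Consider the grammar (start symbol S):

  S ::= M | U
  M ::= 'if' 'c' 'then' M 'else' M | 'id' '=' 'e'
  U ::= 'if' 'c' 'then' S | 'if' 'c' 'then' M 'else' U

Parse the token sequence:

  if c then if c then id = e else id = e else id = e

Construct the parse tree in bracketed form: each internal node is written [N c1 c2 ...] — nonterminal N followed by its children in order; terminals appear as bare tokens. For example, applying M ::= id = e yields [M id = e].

[S [M if c then [M if c then [M id = e] else [M id = e]] else [M id = e]]]

S
M
if c then M else M
if c then if c then M else M else M
if c then if c then id = e else M else M
if c then if c then id = e else id = e else M
if c then if c then id = e else id = e else id = e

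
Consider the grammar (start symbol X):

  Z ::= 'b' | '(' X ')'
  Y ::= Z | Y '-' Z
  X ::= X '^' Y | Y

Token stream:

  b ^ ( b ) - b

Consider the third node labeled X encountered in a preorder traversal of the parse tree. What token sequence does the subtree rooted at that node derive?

b

[X [X [Y [Z b]]] ^ [Y [Y [Z ( [X [Y [Z b]]] )]] - [Z b]]]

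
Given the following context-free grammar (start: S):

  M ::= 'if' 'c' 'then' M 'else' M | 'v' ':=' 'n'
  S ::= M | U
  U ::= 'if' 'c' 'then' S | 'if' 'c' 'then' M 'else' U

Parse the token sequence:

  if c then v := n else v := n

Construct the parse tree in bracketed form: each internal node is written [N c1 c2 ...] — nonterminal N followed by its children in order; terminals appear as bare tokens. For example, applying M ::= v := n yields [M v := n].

[S [M if c then [M v := n] else [M v := n]]]

S
M
if c then M else M
if c then v := n else M
if c then v := n else v := n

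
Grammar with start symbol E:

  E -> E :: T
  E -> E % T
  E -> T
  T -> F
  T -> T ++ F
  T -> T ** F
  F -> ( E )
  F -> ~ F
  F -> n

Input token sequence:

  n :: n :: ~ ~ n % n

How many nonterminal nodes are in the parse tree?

14

[E [E [E [E [T [F n]]] :: [T [F n]]] :: [T [F ~ [F ~ [F n]]]]] % [T [F n]]]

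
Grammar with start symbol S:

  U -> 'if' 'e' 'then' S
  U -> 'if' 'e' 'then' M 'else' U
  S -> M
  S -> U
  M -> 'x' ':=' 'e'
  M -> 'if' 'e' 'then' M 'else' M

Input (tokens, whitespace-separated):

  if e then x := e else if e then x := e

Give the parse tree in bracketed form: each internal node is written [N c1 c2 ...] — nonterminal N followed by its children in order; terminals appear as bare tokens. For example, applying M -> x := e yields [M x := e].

S
U
if e then M else U
if e then x := e else U
if e then x := e else if e then S
if e then x := e else if e then M
if e then x := e else if e then x := e

[S [U if e then [M x := e] else [U if e then [S [M x := e]]]]]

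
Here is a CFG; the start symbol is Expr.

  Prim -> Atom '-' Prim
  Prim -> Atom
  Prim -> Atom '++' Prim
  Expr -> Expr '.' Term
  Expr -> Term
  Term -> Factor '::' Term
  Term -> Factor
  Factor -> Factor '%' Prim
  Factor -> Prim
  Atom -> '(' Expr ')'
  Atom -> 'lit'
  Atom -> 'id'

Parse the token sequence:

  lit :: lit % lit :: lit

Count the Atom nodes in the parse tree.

[Expr [Term [Factor [Prim [Atom lit]]] :: [Term [Factor [Factor [Prim [Atom lit]]] % [Prim [Atom lit]]] :: [Term [Factor [Prim [Atom lit]]]]]]]

4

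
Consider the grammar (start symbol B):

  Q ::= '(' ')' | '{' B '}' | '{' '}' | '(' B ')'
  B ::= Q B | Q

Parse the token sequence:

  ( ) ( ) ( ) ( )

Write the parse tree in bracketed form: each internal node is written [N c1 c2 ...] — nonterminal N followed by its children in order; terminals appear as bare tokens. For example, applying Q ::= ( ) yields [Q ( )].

B
Q B
( ) B
( ) Q B
( ) ( ) B
( ) ( ) Q B
( ) ( ) ( ) B
( ) ( ) ( ) Q
( ) ( ) ( ) ( )

[B [Q ( )] [B [Q ( )] [B [Q ( )] [B [Q ( )]]]]]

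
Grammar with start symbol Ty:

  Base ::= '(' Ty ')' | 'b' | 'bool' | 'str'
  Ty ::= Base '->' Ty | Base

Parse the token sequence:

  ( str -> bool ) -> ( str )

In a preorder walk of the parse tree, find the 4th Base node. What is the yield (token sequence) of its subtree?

( str )

[Ty [Base ( [Ty [Base str] -> [Ty [Base bool]]] )] -> [Ty [Base ( [Ty [Base str]] )]]]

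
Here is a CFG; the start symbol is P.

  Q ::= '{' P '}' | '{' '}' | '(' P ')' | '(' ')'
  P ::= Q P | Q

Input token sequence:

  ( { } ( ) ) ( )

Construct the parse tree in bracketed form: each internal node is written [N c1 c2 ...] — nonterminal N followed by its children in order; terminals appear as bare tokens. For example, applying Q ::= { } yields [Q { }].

P
Q P
( P ) P
( Q P ) P
( { } P ) P
( { } Q ) P
( { } ( ) ) P
( { } ( ) ) Q
( { } ( ) ) ( )

[P [Q ( [P [Q { }] [P [Q ( )]]] )] [P [Q ( )]]]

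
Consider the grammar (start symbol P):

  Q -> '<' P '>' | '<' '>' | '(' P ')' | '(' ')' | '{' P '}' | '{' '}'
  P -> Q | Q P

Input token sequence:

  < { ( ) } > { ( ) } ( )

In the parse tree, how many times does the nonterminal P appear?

[P [Q < [P [Q { [P [Q ( )]] }]] >] [P [Q { [P [Q ( )]] }] [P [Q ( )]]]]

6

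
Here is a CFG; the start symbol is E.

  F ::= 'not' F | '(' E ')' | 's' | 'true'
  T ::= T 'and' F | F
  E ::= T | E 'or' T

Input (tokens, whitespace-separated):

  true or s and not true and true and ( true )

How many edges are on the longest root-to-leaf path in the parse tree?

[E [E [T [F true]]] or [T [T [T [T [F s]] and [F not [F true]]] and [F true]] and [F ( [E [T [F true]]] )]]]

6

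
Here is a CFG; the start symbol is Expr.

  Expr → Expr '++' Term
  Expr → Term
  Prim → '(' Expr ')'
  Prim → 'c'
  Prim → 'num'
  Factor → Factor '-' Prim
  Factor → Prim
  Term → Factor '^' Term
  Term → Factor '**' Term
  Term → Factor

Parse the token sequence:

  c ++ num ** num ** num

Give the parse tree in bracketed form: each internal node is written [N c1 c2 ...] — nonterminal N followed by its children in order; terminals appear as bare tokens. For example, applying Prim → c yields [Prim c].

Expr
Expr ++ Term
Term ++ Term
Factor ++ Term
Prim ++ Term
c ++ Term
c ++ Factor ** Term
c ++ Prim ** Term
c ++ num ** Term
c ++ num ** Factor ** Term
c ++ num ** Prim ** Term
c ++ num ** num ** Term
c ++ num ** num ** Factor
c ++ num ** num ** Prim
c ++ num ** num ** num

[Expr [Expr [Term [Factor [Prim c]]]] ++ [Term [Factor [Prim num]] ** [Term [Factor [Prim num]] ** [Term [Factor [Prim num]]]]]]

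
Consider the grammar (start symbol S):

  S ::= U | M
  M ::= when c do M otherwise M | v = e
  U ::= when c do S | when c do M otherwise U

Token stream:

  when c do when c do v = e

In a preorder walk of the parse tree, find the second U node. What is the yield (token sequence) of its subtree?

when c do v = e

[S [U when c do [S [U when c do [S [M v = e]]]]]]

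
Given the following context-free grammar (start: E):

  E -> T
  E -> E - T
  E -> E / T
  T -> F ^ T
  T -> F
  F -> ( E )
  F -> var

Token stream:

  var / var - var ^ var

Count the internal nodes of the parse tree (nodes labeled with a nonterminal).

[E [E [E [T [F var]]] / [T [F var]]] - [T [F var] ^ [T [F var]]]]

11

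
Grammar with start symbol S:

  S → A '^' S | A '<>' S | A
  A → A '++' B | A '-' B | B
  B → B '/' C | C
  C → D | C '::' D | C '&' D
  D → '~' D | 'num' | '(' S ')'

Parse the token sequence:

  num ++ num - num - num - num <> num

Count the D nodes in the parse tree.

6

[S [A [A [A [A [A [B [C [D num]]]] ++ [B [C [D num]]]] - [B [C [D num]]]] - [B [C [D num]]]] - [B [C [D num]]]] <> [S [A [B [C [D num]]]]]]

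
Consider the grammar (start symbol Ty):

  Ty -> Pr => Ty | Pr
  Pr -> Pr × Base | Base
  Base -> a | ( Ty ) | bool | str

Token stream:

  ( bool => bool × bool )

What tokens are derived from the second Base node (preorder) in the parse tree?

bool

[Ty [Pr [Base ( [Ty [Pr [Base bool]] => [Ty [Pr [Pr [Base bool]] × [Base bool]]]] )]]]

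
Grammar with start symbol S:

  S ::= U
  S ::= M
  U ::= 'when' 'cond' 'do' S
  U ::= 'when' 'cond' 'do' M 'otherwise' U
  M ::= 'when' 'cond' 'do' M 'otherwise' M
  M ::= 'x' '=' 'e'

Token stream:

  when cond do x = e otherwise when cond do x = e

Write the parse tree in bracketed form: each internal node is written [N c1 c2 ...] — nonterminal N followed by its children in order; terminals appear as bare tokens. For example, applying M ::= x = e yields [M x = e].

[S [U when cond do [M x = e] otherwise [U when cond do [S [M x = e]]]]]

S
U
when cond do M otherwise U
when cond do x = e otherwise U
when cond do x = e otherwise when cond do S
when cond do x = e otherwise when cond do M
when cond do x = e otherwise when cond do x = e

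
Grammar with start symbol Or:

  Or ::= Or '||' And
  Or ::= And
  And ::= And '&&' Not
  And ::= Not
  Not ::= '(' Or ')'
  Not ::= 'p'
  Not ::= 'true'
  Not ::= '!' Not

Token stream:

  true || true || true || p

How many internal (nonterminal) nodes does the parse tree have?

12

[Or [Or [Or [Or [And [Not true]]] || [And [Not true]]] || [And [Not true]]] || [And [Not p]]]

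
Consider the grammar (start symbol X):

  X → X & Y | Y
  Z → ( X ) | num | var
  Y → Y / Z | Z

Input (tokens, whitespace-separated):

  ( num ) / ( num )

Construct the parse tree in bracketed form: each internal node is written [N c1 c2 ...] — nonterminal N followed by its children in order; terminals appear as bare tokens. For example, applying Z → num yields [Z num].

[X [Y [Y [Z ( [X [Y [Z num]]] )]] / [Z ( [X [Y [Z num]]] )]]]

X
Y
Y / Z
Z / Z
( X ) / Z
( Y ) / Z
( Z ) / Z
( num ) / Z
( num ) / ( X )
( num ) / ( Y )
( num ) / ( Z )
( num ) / ( num )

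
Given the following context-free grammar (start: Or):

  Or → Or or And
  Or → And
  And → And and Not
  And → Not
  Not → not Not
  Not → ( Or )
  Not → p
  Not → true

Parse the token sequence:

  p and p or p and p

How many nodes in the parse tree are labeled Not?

[Or [Or [And [And [Not p]] and [Not p]]] or [And [And [Not p]] and [Not p]]]

4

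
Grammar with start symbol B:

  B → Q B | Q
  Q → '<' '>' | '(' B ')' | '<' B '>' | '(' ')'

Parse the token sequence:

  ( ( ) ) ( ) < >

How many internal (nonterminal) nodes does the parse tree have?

8

[B [Q ( [B [Q ( )]] )] [B [Q ( )] [B [Q < >]]]]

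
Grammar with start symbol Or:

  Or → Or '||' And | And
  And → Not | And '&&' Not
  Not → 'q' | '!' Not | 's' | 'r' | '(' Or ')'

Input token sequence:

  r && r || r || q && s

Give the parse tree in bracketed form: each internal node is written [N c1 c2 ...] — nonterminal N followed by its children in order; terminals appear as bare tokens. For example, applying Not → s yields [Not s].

[Or [Or [Or [And [And [Not r]] && [Not r]]] || [And [Not r]]] || [And [And [Not q]] && [Not s]]]

Or
Or || And
Or || And || And
And || And || And
And && Not || And || And
Not && Not || And || And
r && Not || And || And
r && r || And || And
r && r || Not || And
r && r || r || And
r && r || r || And && Not
r && r || r || Not && Not
r && r || r || q && Not
r && r || r || q && s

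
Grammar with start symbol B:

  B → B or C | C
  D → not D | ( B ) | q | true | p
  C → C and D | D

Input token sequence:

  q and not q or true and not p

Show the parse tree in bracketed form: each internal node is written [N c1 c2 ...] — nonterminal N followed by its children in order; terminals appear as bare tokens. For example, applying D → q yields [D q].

[B [B [C [C [D q]] and [D not [D q]]]] or [C [C [D true]] and [D not [D p]]]]

B
B or C
C or C
C and D or C
D and D or C
q and D or C
q and not D or C
q and not q or C
q and not q or C and D
q and not q or D and D
q and not q or true and D
q and not q or true and not D
q and not q or true and not p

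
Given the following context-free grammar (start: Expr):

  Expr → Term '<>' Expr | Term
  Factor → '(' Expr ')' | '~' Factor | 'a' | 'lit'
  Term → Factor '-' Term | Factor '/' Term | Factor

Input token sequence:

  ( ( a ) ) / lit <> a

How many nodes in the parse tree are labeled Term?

5

[Expr [Term [Factor ( [Expr [Term [Factor ( [Expr [Term [Factor a]]] )]]] )] / [Term [Factor lit]]] <> [Expr [Term [Factor a]]]]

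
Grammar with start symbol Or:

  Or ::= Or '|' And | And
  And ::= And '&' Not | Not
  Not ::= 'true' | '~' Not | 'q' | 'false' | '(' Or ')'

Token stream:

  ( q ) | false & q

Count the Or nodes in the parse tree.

3

[Or [Or [And [Not ( [Or [And [Not q]]] )]]] | [And [And [Not false]] & [Not q]]]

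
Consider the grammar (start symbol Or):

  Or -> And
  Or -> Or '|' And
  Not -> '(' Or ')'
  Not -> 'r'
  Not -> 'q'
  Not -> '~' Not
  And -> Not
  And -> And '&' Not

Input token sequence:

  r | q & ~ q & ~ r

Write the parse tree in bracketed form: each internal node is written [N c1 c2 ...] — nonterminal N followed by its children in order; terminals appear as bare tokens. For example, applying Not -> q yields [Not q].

Or
Or | And
And | And
Not | And
r | And
r | And & Not
r | And & Not & Not
r | Not & Not & Not
r | q & Not & Not
r | q & ~ Not & Not
r | q & ~ q & Not
r | q & ~ q & ~ Not
r | q & ~ q & ~ r

[Or [Or [And [Not r]]] | [And [And [And [Not q]] & [Not ~ [Not q]]] & [Not ~ [Not r]]]]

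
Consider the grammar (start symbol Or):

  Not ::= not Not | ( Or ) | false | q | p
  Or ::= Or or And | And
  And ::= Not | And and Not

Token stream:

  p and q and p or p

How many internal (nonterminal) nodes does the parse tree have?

10

[Or [Or [And [And [And [Not p]] and [Not q]] and [Not p]]] or [And [Not p]]]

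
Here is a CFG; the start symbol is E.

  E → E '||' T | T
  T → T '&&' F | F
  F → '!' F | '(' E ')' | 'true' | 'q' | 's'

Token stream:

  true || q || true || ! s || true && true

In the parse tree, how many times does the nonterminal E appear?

[E [E [E [E [E [T [F true]]] || [T [F q]]] || [T [F true]]] || [T [F ! [F s]]]] || [T [T [F true]] && [F true]]]

5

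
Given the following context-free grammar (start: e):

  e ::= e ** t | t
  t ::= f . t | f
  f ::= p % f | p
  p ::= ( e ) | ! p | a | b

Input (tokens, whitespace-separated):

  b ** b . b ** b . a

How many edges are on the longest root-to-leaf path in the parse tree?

6

[e [e [e [t [f [p b]]]] ** [t [f [p b]] . [t [f [p b]]]]] ** [t [f [p b]] . [t [f [p a]]]]]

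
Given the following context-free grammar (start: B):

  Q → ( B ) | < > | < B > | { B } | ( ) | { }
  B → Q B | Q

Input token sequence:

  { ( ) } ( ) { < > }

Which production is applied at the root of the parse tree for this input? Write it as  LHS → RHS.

[B [Q { [B [Q ( )]] }] [B [Q ( )] [B [Q { [B [Q < >]] }]]]]

B → Q B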